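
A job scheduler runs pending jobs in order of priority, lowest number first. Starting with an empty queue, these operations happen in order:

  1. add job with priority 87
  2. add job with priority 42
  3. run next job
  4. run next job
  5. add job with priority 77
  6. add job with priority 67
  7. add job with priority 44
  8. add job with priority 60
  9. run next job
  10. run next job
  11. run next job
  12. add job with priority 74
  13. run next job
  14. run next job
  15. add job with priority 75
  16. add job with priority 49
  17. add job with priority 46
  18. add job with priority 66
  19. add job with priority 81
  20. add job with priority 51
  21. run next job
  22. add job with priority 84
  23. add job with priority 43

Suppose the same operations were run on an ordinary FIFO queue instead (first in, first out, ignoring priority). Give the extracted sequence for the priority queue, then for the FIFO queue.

insert 87 → {87}
insert 42 → {42, 87}
run next job → 42; now {87}
run next job → 87; now {}
insert 77 → {77}
insert 67 → {67, 77}
insert 44 → {44, 67, 77}
insert 60 → {44, 60, 67, 77}
run next job → 44; now {60, 67, 77}
run next job → 60; now {67, 77}
run next job → 67; now {77}
insert 74 → {74, 77}
run next job → 74; now {77}
run next job → 77; now {}
insert 75 → {75}
insert 49 → {49, 75}
insert 46 → {46, 49, 75}
insert 66 → {46, 49, 66, 75}
insert 81 → {46, 49, 66, 75, 81}
insert 51 → {46, 49, 51, 66, 75, 81}
run next job → 46; now {49, 51, 66, 75, 81}
insert 84 → {49, 51, 66, 75, 81, 84}
insert 43 → {43, 49, 51, 66, 75, 81, 84}

priority queue: 42, 87, 44, 60, 67, 74, 77, 46; FIFO queue: 87 → 42 → 77 → 67 → 44 → 60 → 74 → 75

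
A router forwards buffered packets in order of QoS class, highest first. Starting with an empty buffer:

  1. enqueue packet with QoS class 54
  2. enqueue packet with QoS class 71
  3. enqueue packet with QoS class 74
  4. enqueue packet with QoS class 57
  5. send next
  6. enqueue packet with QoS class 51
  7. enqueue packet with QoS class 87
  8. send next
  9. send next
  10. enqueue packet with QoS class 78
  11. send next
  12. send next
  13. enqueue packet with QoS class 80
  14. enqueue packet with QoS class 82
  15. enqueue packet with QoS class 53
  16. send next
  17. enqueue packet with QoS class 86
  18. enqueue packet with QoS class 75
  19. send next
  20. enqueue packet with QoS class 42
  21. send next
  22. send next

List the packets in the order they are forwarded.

insert 54 → {54}
insert 71 → {71, 54}
insert 74 → {74, 71, 54}
insert 57 → {74, 71, 57, 54}
send next → 74; now {71, 57, 54}
insert 51 → {71, 57, 54, 51}
insert 87 → {87, 71, 57, 54, 51}
send next → 87; now {71, 57, 54, 51}
send next → 71; now {57, 54, 51}
insert 78 → {78, 57, 54, 51}
send next → 78; now {57, 54, 51}
send next → 57; now {54, 51}
insert 80 → {80, 54, 51}
insert 82 → {82, 80, 54, 51}
insert 53 → {82, 80, 54, 53, 51}
send next → 82; now {80, 54, 53, 51}
insert 86 → {86, 80, 54, 53, 51}
insert 75 → {86, 80, 75, 54, 53, 51}
send next → 86; now {80, 75, 54, 53, 51}
insert 42 → {80, 75, 54, 53, 51, 42}
send next → 80; now {75, 54, 53, 51, 42}
send next → 75; now {54, 53, 51, 42}

74 → 87 → 71 → 78 → 57 → 82 → 86 → 80 → 75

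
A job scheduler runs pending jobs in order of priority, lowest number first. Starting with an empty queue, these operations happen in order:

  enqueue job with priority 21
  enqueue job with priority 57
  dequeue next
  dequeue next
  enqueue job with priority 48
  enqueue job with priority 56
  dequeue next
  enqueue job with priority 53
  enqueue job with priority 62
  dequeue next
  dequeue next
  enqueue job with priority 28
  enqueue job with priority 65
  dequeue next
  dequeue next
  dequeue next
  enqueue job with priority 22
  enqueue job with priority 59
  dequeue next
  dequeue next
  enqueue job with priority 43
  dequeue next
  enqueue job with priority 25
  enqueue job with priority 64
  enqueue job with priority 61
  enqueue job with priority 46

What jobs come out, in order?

21, 57, 48, 53, 56, 28, 62, 65, 22, 59, 43

insert 21 → {21}
insert 57 → {21, 57}
dequeue next → 21; now {57}
dequeue next → 57; now {}
insert 48 → {48}
insert 56 → {48, 56}
dequeue next → 48; now {56}
insert 53 → {53, 56}
insert 62 → {53, 56, 62}
dequeue next → 53; now {56, 62}
dequeue next → 56; now {62}
insert 28 → {28, 62}
insert 65 → {28, 62, 65}
dequeue next → 28; now {62, 65}
dequeue next → 62; now {65}
dequeue next → 65; now {}
insert 22 → {22}
insert 59 → {22, 59}
dequeue next → 22; now {59}
dequeue next → 59; now {}
insert 43 → {43}
dequeue next → 43; now {}
insert 25 → {25}
insert 64 → {25, 64}
insert 61 → {25, 61, 64}
insert 46 → {25, 46, 61, 64}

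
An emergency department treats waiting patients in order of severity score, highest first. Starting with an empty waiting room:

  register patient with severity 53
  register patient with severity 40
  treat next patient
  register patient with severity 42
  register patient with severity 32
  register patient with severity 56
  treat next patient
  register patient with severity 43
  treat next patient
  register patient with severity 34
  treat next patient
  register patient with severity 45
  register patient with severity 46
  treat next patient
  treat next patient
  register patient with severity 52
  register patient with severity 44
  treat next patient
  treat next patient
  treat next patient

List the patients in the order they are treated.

insert 53 → {53}
insert 40 → {53, 40}
treat next patient → 53; now {40}
insert 42 → {42, 40}
insert 32 → {42, 40, 32}
insert 56 → {56, 42, 40, 32}
treat next patient → 56; now {42, 40, 32}
insert 43 → {43, 42, 40, 32}
treat next patient → 43; now {42, 40, 32}
insert 34 → {42, 40, 34, 32}
treat next patient → 42; now {40, 34, 32}
insert 45 → {45, 40, 34, 32}
insert 46 → {46, 45, 40, 34, 32}
treat next patient → 46; now {45, 40, 34, 32}
treat next patient → 45; now {40, 34, 32}
insert 52 → {52, 40, 34, 32}
insert 44 → {52, 44, 40, 34, 32}
treat next patient → 52; now {44, 40, 34, 32}
treat next patient → 44; now {40, 34, 32}
treat next patient → 40; now {34, 32}

53 → 56 → 43 → 42 → 46 → 45 → 52 → 44 → 40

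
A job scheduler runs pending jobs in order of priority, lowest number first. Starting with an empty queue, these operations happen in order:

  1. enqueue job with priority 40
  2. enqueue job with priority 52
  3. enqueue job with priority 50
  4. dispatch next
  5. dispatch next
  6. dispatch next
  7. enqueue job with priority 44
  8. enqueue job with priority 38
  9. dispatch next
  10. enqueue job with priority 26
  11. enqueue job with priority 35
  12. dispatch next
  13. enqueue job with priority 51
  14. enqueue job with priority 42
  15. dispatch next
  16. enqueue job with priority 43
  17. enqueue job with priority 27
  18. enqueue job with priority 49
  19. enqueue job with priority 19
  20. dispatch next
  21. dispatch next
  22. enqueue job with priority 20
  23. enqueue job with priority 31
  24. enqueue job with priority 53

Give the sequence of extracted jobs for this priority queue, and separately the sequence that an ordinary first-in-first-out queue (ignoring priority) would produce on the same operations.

insert 40 → {40}
insert 52 → {40, 52}
insert 50 → {40, 50, 52}
dispatch next → 40; now {50, 52}
dispatch next → 50; now {52}
dispatch next → 52; now {}
insert 44 → {44}
insert 38 → {38, 44}
dispatch next → 38; now {44}
insert 26 → {26, 44}
insert 35 → {26, 35, 44}
dispatch next → 26; now {35, 44}
insert 51 → {35, 44, 51}
insert 42 → {35, 42, 44, 51}
dispatch next → 35; now {42, 44, 51}
insert 43 → {42, 43, 44, 51}
insert 27 → {27, 42, 43, 44, 51}
insert 49 → {27, 42, 43, 44, 49, 51}
insert 19 → {19, 27, 42, 43, 44, 49, 51}
dispatch next → 19; now {27, 42, 43, 44, 49, 51}
dispatch next → 27; now {42, 43, 44, 49, 51}
insert 20 → {20, 42, 43, 44, 49, 51}
insert 31 → {20, 31, 42, 43, 44, 49, 51}
insert 53 → {20, 31, 42, 43, 44, 49, 51, 53}

priority queue: 40 → 50 → 52 → 38 → 26 → 35 → 19 → 27; FIFO queue: 40, 52, 50, 44, 38, 26, 35, 51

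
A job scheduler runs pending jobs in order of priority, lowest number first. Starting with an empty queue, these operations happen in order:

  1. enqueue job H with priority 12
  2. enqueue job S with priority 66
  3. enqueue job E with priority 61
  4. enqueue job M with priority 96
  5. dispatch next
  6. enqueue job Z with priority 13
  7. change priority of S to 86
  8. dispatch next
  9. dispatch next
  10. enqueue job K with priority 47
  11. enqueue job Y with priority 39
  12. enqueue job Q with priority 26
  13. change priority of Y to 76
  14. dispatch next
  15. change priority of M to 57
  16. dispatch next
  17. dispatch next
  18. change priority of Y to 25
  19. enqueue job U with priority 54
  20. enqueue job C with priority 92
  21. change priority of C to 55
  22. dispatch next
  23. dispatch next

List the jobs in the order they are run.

H → Z → E → Q → K → M → Y → U

add H (priority 12) → {H:12}
add S (priority 66) → {H:12, S:66}
add E (priority 61) → {H:12, E:61, S:66}
add M (priority 96) → {H:12, E:61, S:66, M:96}
dispatch next → H; now {E:61, S:66, M:96}
add Z (priority 13) → {Z:13, E:61, S:66, M:96}
update S to priority 86 → {Z:13, E:61, S:86, M:96}
dispatch next → Z; now {E:61, S:86, M:96}
dispatch next → E; now {S:86, M:96}
add K (priority 47) → {K:47, S:86, M:96}
add Y (priority 39) → {Y:39, K:47, S:86, M:96}
add Q (priority 26) → {Q:26, Y:39, K:47, S:86, M:96}
update Y to priority 76 → {Q:26, K:47, Y:76, S:86, M:96}
dispatch next → Q; now {K:47, Y:76, S:86, M:96}
update M to priority 57 → {K:47, M:57, Y:76, S:86}
dispatch next → K; now {M:57, Y:76, S:86}
dispatch next → M; now {Y:76, S:86}
update Y to priority 25 → {Y:25, S:86}
add U (priority 54) → {Y:25, U:54, S:86}
add C (priority 92) → {Y:25, U:54, S:86, C:92}
update C to priority 55 → {Y:25, U:54, C:55, S:86}
dispatch next → Y; now {U:54, C:55, S:86}
dispatch next → U; now {C:55, S:86}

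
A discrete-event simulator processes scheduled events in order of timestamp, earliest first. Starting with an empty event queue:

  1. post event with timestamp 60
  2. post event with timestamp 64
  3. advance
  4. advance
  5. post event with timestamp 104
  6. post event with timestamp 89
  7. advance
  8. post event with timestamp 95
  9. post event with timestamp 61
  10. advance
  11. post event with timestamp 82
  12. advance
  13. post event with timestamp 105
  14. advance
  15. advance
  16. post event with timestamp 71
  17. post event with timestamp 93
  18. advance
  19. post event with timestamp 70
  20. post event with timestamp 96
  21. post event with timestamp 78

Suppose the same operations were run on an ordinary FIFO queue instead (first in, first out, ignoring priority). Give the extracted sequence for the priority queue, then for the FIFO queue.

insert 60 → {60}
insert 64 → {60, 64}
advance → 60; now {64}
advance → 64; now {}
insert 104 → {104}
insert 89 → {89, 104}
advance → 89; now {104}
insert 95 → {95, 104}
insert 61 → {61, 95, 104}
advance → 61; now {95, 104}
insert 82 → {82, 95, 104}
advance → 82; now {95, 104}
insert 105 → {95, 104, 105}
advance → 95; now {104, 105}
advance → 104; now {105}
insert 71 → {71, 105}
insert 93 → {71, 93, 105}
advance → 71; now {93, 105}
insert 70 → {70, 93, 105}
insert 96 → {70, 93, 96, 105}
insert 78 → {70, 78, 93, 96, 105}

priority queue: 60 → 64 → 89 → 61 → 82 → 95 → 104 → 71; FIFO queue: 60, 64, 104, 89, 95, 61, 82, 105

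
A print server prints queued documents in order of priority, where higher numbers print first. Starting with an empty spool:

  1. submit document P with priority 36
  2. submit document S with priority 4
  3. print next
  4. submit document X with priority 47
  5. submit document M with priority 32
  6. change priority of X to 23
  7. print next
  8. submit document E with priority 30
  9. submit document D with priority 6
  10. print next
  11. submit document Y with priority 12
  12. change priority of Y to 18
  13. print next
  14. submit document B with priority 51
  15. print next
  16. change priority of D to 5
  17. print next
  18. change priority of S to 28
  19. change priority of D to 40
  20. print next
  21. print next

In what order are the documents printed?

add P (priority 36) → {P:36}
add S (priority 4) → {P:36, S:4}
print next → P; now {S:4}
add X (priority 47) → {X:47, S:4}
add M (priority 32) → {X:47, M:32, S:4}
update X to priority 23 → {M:32, X:23, S:4}
print next → M; now {X:23, S:4}
add E (priority 30) → {E:30, X:23, S:4}
add D (priority 6) → {E:30, X:23, D:6, S:4}
print next → E; now {X:23, D:6, S:4}
add Y (priority 12) → {X:23, Y:12, D:6, S:4}
update Y to priority 18 → {X:23, Y:18, D:6, S:4}
print next → X; now {Y:18, D:6, S:4}
add B (priority 51) → {B:51, Y:18, D:6, S:4}
print next → B; now {Y:18, D:6, S:4}
update D to priority 5 → {Y:18, D:5, S:4}
print next → Y; now {D:5, S:4}
update S to priority 28 → {S:28, D:5}
update D to priority 40 → {D:40, S:28}
print next → D; now {S:28}
print next → S; now {}

[P, M, E, X, B, Y, D, S]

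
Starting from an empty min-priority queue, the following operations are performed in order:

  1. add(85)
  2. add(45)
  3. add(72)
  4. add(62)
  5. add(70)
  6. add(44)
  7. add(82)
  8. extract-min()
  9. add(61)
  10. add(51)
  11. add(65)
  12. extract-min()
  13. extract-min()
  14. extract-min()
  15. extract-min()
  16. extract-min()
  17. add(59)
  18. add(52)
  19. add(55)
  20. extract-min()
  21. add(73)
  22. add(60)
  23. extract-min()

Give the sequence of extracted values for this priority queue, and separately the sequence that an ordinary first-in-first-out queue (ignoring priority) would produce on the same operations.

insert 85 → {85}
insert 45 → {45, 85}
insert 72 → {45, 72, 85}
insert 62 → {45, 62, 72, 85}
insert 70 → {45, 62, 70, 72, 85}
insert 44 → {44, 45, 62, 70, 72, 85}
insert 82 → {44, 45, 62, 70, 72, 82, 85}
extract-min → 44; now {45, 62, 70, 72, 82, 85}
insert 61 → {45, 61, 62, 70, 72, 82, 85}
insert 51 → {45, 51, 61, 62, 70, 72, 82, 85}
insert 65 → {45, 51, 61, 62, 65, 70, 72, 82, 85}
extract-min → 45; now {51, 61, 62, 65, 70, 72, 82, 85}
extract-min → 51; now {61, 62, 65, 70, 72, 82, 85}
extract-min → 61; now {62, 65, 70, 72, 82, 85}
extract-min → 62; now {65, 70, 72, 82, 85}
extract-min → 65; now {70, 72, 82, 85}
insert 59 → {59, 70, 72, 82, 85}
insert 52 → {52, 59, 70, 72, 82, 85}
insert 55 → {52, 55, 59, 70, 72, 82, 85}
extract-min → 52; now {55, 59, 70, 72, 82, 85}
insert 73 → {55, 59, 70, 72, 73, 82, 85}
insert 60 → {55, 59, 60, 70, 72, 73, 82, 85}
extract-min → 55; now {59, 60, 70, 72, 73, 82, 85}

priority queue: [44, 45, 51, 61, 62, 65, 52, 55]; FIFO queue: [85, 45, 72, 62, 70, 44, 82, 61]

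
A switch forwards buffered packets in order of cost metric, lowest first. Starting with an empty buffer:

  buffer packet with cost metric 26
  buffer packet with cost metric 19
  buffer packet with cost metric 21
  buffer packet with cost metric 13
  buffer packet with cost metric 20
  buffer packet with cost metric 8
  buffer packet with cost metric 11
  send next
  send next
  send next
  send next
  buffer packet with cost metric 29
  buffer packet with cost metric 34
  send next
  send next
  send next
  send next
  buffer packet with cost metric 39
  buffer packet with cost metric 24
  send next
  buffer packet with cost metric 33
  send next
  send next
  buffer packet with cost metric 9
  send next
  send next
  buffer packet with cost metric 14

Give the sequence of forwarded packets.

insert 26 → {26}
insert 19 → {19, 26}
insert 21 → {19, 21, 26}
insert 13 → {13, 19, 21, 26}
insert 20 → {13, 19, 20, 21, 26}
insert 8 → {8, 13, 19, 20, 21, 26}
insert 11 → {8, 11, 13, 19, 20, 21, 26}
send next → 8; now {11, 13, 19, 20, 21, 26}
send next → 11; now {13, 19, 20, 21, 26}
send next → 13; now {19, 20, 21, 26}
send next → 19; now {20, 21, 26}
insert 29 → {20, 21, 26, 29}
insert 34 → {20, 21, 26, 29, 34}
send next → 20; now {21, 26, 29, 34}
send next → 21; now {26, 29, 34}
send next → 26; now {29, 34}
send next → 29; now {34}
insert 39 → {34, 39}
insert 24 → {24, 34, 39}
send next → 24; now {34, 39}
insert 33 → {33, 34, 39}
send next → 33; now {34, 39}
send next → 34; now {39}
insert 9 → {9, 39}
send next → 9; now {39}
send next → 39; now {}
insert 14 → {14}

8 → 11 → 13 → 19 → 20 → 21 → 26 → 29 → 24 → 33 → 34 → 9 → 39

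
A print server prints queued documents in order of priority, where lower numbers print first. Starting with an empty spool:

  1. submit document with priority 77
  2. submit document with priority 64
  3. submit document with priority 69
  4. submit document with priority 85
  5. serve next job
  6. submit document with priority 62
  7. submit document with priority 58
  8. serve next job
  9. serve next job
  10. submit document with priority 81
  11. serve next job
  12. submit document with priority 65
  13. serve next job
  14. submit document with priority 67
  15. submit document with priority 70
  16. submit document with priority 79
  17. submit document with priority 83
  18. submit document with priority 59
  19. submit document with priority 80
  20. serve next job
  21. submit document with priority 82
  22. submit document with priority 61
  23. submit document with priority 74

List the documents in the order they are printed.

insert 77 → {77}
insert 64 → {64, 77}
insert 69 → {64, 69, 77}
insert 85 → {64, 69, 77, 85}
serve next job → 64; now {69, 77, 85}
insert 62 → {62, 69, 77, 85}
insert 58 → {58, 62, 69, 77, 85}
serve next job → 58; now {62, 69, 77, 85}
serve next job → 62; now {69, 77, 85}
insert 81 → {69, 77, 81, 85}
serve next job → 69; now {77, 81, 85}
insert 65 → {65, 77, 81, 85}
serve next job → 65; now {77, 81, 85}
insert 67 → {67, 77, 81, 85}
insert 70 → {67, 70, 77, 81, 85}
insert 79 → {67, 70, 77, 79, 81, 85}
insert 83 → {67, 70, 77, 79, 81, 83, 85}
insert 59 → {59, 67, 70, 77, 79, 81, 83, 85}
insert 80 → {59, 67, 70, 77, 79, 80, 81, 83, 85}
serve next job → 59; now {67, 70, 77, 79, 80, 81, 83, 85}
insert 82 → {67, 70, 77, 79, 80, 81, 82, 83, 85}
insert 61 → {61, 67, 70, 77, 79, 80, 81, 82, 83, 85}
insert 74 → {61, 67, 70, 74, 77, 79, 80, 81, 82, 83, 85}

[64, 58, 62, 69, 65, 59]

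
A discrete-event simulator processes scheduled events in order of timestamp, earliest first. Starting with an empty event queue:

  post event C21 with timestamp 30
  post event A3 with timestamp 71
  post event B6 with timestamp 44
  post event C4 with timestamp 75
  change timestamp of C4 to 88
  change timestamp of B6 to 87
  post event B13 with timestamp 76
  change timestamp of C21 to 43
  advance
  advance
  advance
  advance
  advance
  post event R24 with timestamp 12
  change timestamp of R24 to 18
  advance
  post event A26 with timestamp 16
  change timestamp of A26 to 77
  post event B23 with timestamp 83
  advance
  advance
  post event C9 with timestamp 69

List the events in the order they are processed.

add C21 (timestamp 30) → {C21:30}
add A3 (timestamp 71) → {C21:30, A3:71}
add B6 (timestamp 44) → {C21:30, B6:44, A3:71}
add C4 (timestamp 75) → {C21:30, B6:44, A3:71, C4:75}
update C4 to timestamp 88 → {C21:30, B6:44, A3:71, C4:88}
update B6 to timestamp 87 → {C21:30, A3:71, B6:87, C4:88}
add B13 (timestamp 76) → {C21:30, A3:71, B13:76, B6:87, C4:88}
update C21 to timestamp 43 → {C21:43, A3:71, B13:76, B6:87, C4:88}
advance → C21; now {A3:71, B13:76, B6:87, C4:88}
advance → A3; now {B13:76, B6:87, C4:88}
advance → B13; now {B6:87, C4:88}
advance → B6; now {C4:88}
advance → C4; now {}
add R24 (timestamp 12) → {R24:12}
update R24 to timestamp 18 → {R24:18}
advance → R24; now {}
add A26 (timestamp 16) → {A26:16}
update A26 to timestamp 77 → {A26:77}
add B23 (timestamp 83) → {A26:77, B23:83}
advance → A26; now {B23:83}
advance → B23; now {}
add C9 (timestamp 69) → {C9:69}

[C21, A3, B13, B6, C4, R24, A26, B23]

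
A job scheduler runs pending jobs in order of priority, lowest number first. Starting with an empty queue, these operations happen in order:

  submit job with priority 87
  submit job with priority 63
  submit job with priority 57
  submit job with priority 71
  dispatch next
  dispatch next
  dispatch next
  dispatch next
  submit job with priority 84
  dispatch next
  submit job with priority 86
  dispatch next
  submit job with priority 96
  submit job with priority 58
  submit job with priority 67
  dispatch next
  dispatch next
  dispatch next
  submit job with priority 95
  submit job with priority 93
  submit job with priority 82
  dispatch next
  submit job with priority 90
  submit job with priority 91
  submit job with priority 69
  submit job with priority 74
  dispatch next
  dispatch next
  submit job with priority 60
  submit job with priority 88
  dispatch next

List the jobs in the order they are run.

57 → 63 → 71 → 87 → 84 → 86 → 58 → 67 → 96 → 82 → 69 → 74 → 60

insert 87 → {87}
insert 63 → {63, 87}
insert 57 → {57, 63, 87}
insert 71 → {57, 63, 71, 87}
dispatch next → 57; now {63, 71, 87}
dispatch next → 63; now {71, 87}
dispatch next → 71; now {87}
dispatch next → 87; now {}
insert 84 → {84}
dispatch next → 84; now {}
insert 86 → {86}
dispatch next → 86; now {}
insert 96 → {96}
insert 58 → {58, 96}
insert 67 → {58, 67, 96}
dispatch next → 58; now {67, 96}
dispatch next → 67; now {96}
dispatch next → 96; now {}
insert 95 → {95}
insert 93 → {93, 95}
insert 82 → {82, 93, 95}
dispatch next → 82; now {93, 95}
insert 90 → {90, 93, 95}
insert 91 → {90, 91, 93, 95}
insert 69 → {69, 90, 91, 93, 95}
insert 74 → {69, 74, 90, 91, 93, 95}
dispatch next → 69; now {74, 90, 91, 93, 95}
dispatch next → 74; now {90, 91, 93, 95}
insert 60 → {60, 90, 91, 93, 95}
insert 88 → {60, 88, 90, 91, 93, 95}
dispatch next → 60; now {88, 90, 91, 93, 95}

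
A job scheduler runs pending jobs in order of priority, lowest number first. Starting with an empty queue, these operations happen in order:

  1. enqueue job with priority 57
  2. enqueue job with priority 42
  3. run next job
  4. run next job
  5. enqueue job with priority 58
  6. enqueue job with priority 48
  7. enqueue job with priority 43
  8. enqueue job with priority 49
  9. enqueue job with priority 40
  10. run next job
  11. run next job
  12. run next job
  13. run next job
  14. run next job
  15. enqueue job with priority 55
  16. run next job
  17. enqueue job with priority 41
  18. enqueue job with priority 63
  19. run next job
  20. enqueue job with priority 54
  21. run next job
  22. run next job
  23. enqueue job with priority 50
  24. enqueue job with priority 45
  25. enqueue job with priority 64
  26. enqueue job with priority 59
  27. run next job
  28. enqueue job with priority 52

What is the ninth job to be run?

41

insert 57 → {57}
insert 42 → {42, 57}
run next job → 42; now {57}
run next job → 57; now {}
insert 58 → {58}
insert 48 → {48, 58}
insert 43 → {43, 48, 58}
insert 49 → {43, 48, 49, 58}
insert 40 → {40, 43, 48, 49, 58}
run next job → 40; now {43, 48, 49, 58}
run next job → 43; now {48, 49, 58}
run next job → 48; now {49, 58}
run next job → 49; now {58}
run next job → 58; now {}
insert 55 → {55}
run next job → 55; now {}
insert 41 → {41}
insert 63 → {41, 63}
run next job → 41; now {63}
insert 54 → {54, 63}
run next job → 54; now {63}
run next job → 63; now {}
insert 50 → {50}
insert 45 → {45, 50}
insert 64 → {45, 50, 64}
insert 59 → {45, 50, 59, 64}
run next job → 45; now {50, 59, 64}
insert 52 → {50, 52, 59, 64}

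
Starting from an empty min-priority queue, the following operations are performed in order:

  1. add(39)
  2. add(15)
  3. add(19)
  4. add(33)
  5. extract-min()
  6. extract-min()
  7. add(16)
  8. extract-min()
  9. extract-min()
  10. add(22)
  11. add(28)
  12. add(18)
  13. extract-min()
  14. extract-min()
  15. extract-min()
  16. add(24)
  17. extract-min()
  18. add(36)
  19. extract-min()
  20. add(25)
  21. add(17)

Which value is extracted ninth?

36

insert 39 → {39}
insert 15 → {15, 39}
insert 19 → {15, 19, 39}
insert 33 → {15, 19, 33, 39}
extract-min → 15; now {19, 33, 39}
extract-min → 19; now {33, 39}
insert 16 → {16, 33, 39}
extract-min → 16; now {33, 39}
extract-min → 33; now {39}
insert 22 → {22, 39}
insert 28 → {22, 28, 39}
insert 18 → {18, 22, 28, 39}
extract-min → 18; now {22, 28, 39}
extract-min → 22; now {28, 39}
extract-min → 28; now {39}
insert 24 → {24, 39}
extract-min → 24; now {39}
insert 36 → {36, 39}
extract-min → 36; now {39}
insert 25 → {25, 39}
insert 17 → {17, 25, 39}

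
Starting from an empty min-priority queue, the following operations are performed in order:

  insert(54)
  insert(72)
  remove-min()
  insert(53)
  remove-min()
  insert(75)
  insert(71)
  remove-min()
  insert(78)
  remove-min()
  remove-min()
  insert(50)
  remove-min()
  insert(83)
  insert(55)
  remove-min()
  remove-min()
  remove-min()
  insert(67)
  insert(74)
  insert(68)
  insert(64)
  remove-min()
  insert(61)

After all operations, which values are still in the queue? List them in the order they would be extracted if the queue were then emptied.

61 → 67 → 68 → 74

insert 54 → {54}
insert 72 → {54, 72}
remove-min → 54; now {72}
insert 53 → {53, 72}
remove-min → 53; now {72}
insert 75 → {72, 75}
insert 71 → {71, 72, 75}
remove-min → 71; now {72, 75}
insert 78 → {72, 75, 78}
remove-min → 72; now {75, 78}
remove-min → 75; now {78}
insert 50 → {50, 78}
remove-min → 50; now {78}
insert 83 → {78, 83}
insert 55 → {55, 78, 83}
remove-min → 55; now {78, 83}
remove-min → 78; now {83}
remove-min → 83; now {}
insert 67 → {67}
insert 74 → {67, 74}
insert 68 → {67, 68, 74}
insert 64 → {64, 67, 68, 74}
remove-min → 64; now {67, 68, 74}
insert 61 → {61, 67, 68, 74}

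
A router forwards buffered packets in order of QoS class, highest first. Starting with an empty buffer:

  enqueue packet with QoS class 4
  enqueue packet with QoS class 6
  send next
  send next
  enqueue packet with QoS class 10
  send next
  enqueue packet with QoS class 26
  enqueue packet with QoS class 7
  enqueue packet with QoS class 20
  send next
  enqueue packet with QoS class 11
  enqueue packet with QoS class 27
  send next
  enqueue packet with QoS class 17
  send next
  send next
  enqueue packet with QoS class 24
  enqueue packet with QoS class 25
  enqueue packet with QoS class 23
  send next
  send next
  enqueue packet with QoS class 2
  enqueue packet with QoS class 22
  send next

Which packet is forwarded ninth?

insert 4 → {4}
insert 6 → {6, 4}
send next → 6; now {4}
send next → 4; now {}
insert 10 → {10}
send next → 10; now {}
insert 26 → {26}
insert 7 → {26, 7}
insert 20 → {26, 20, 7}
send next → 26; now {20, 7}
insert 11 → {20, 11, 7}
insert 27 → {27, 20, 11, 7}
send next → 27; now {20, 11, 7}
insert 17 → {20, 17, 11, 7}
send next → 20; now {17, 11, 7}
send next → 17; now {11, 7}
insert 24 → {24, 11, 7}
insert 25 → {25, 24, 11, 7}
insert 23 → {25, 24, 23, 11, 7}
send next → 25; now {24, 23, 11, 7}
send next → 24; now {23, 11, 7}
insert 2 → {23, 11, 7, 2}
insert 22 → {23, 22, 11, 7, 2}
send next → 23; now {22, 11, 7, 2}

24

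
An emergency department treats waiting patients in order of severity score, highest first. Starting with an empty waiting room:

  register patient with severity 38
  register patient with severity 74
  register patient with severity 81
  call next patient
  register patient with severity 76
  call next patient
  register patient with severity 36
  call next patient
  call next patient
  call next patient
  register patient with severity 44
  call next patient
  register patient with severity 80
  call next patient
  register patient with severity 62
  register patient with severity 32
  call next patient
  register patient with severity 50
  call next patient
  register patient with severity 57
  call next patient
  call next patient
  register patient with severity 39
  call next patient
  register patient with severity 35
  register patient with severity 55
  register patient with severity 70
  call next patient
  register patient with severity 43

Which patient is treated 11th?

insert 38 → {38}
insert 74 → {74, 38}
insert 81 → {81, 74, 38}
call next patient → 81; now {74, 38}
insert 76 → {76, 74, 38}
call next patient → 76; now {74, 38}
insert 36 → {74, 38, 36}
call next patient → 74; now {38, 36}
call next patient → 38; now {36}
call next patient → 36; now {}
insert 44 → {44}
call next patient → 44; now {}
insert 80 → {80}
call next patient → 80; now {}
insert 62 → {62}
insert 32 → {62, 32}
call next patient → 62; now {32}
insert 50 → {50, 32}
call next patient → 50; now {32}
insert 57 → {57, 32}
call next patient → 57; now {32}
call next patient → 32; now {}
insert 39 → {39}
call next patient → 39; now {}
insert 35 → {35}
insert 55 → {55, 35}
insert 70 → {70, 55, 35}
call next patient → 70; now {55, 35}
insert 43 → {55, 43, 35}

32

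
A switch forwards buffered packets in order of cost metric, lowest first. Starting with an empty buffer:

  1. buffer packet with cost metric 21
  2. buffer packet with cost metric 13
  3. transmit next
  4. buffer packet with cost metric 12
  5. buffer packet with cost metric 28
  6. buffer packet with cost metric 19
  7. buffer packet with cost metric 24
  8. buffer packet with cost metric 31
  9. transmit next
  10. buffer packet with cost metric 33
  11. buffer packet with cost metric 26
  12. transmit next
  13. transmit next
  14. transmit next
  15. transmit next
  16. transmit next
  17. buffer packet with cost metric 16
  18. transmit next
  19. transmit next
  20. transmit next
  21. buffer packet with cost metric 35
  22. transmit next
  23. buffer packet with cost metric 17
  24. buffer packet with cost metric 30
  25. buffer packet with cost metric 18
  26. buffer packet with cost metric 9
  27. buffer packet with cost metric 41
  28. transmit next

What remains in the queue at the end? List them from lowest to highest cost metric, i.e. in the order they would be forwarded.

17, 18, 30, 41

insert 21 → {21}
insert 13 → {13, 21}
transmit next → 13; now {21}
insert 12 → {12, 21}
insert 28 → {12, 21, 28}
insert 19 → {12, 19, 21, 28}
insert 24 → {12, 19, 21, 24, 28}
insert 31 → {12, 19, 21, 24, 28, 31}
transmit next → 12; now {19, 21, 24, 28, 31}
insert 33 → {19, 21, 24, 28, 31, 33}
insert 26 → {19, 21, 24, 26, 28, 31, 33}
transmit next → 19; now {21, 24, 26, 28, 31, 33}
transmit next → 21; now {24, 26, 28, 31, 33}
transmit next → 24; now {26, 28, 31, 33}
transmit next → 26; now {28, 31, 33}
transmit next → 28; now {31, 33}
insert 16 → {16, 31, 33}
transmit next → 16; now {31, 33}
transmit next → 31; now {33}
transmit next → 33; now {}
insert 35 → {35}
transmit next → 35; now {}
insert 17 → {17}
insert 30 → {17, 30}
insert 18 → {17, 18, 30}
insert 9 → {9, 17, 18, 30}
insert 41 → {9, 17, 18, 30, 41}
transmit next → 9; now {17, 18, 30, 41}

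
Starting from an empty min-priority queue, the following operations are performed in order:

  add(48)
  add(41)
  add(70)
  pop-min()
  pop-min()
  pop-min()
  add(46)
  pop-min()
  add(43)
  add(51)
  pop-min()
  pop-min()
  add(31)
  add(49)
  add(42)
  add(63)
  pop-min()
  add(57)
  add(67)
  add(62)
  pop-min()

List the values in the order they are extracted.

insert 48 → {48}
insert 41 → {41, 48}
insert 70 → {41, 48, 70}
pop-min → 41; now {48, 70}
pop-min → 48; now {70}
pop-min → 70; now {}
insert 46 → {46}
pop-min → 46; now {}
insert 43 → {43}
insert 51 → {43, 51}
pop-min → 43; now {51}
pop-min → 51; now {}
insert 31 → {31}
insert 49 → {31, 49}
insert 42 → {31, 42, 49}
insert 63 → {31, 42, 49, 63}
pop-min → 31; now {42, 49, 63}
insert 57 → {42, 49, 57, 63}
insert 67 → {42, 49, 57, 63, 67}
insert 62 → {42, 49, 57, 62, 63, 67}
pop-min → 42; now {49, 57, 62, 63, 67}

[41, 48, 70, 46, 43, 51, 31, 42]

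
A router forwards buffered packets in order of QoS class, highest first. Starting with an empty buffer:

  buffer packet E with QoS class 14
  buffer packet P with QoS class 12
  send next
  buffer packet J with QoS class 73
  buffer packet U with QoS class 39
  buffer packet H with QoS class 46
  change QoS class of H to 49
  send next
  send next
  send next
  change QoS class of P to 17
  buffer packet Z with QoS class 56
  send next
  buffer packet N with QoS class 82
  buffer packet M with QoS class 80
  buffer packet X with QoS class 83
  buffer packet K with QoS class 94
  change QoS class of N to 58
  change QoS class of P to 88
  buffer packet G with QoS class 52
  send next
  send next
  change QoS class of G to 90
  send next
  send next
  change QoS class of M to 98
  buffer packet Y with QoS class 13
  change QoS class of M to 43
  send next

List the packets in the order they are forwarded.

add E (QoS class 14) → {E:14}
add P (QoS class 12) → {E:14, P:12}
send next → E; now {P:12}
add J (QoS class 73) → {J:73, P:12}
add U (QoS class 39) → {J:73, U:39, P:12}
add H (QoS class 46) → {J:73, H:46, U:39, P:12}
update H to QoS class 49 → {J:73, H:49, U:39, P:12}
send next → J; now {H:49, U:39, P:12}
send next → H; now {U:39, P:12}
send next → U; now {P:12}
update P to QoS class 17 → {P:17}
add Z (QoS class 56) → {Z:56, P:17}
send next → Z; now {P:17}
add N (QoS class 82) → {N:82, P:17}
add M (QoS class 80) → {N:82, M:80, P:17}
add X (QoS class 83) → {X:83, N:82, M:80, P:17}
add K (QoS class 94) → {K:94, X:83, N:82, M:80, P:17}
update N to QoS class 58 → {K:94, X:83, M:80, N:58, P:17}
update P to QoS class 88 → {K:94, P:88, X:83, M:80, N:58}
add G (QoS class 52) → {K:94, P:88, X:83, M:80, N:58, G:52}
send next → K; now {P:88, X:83, M:80, N:58, G:52}
send next → P; now {X:83, M:80, N:58, G:52}
update G to QoS class 90 → {G:90, X:83, M:80, N:58}
send next → G; now {X:83, M:80, N:58}
send next → X; now {M:80, N:58}
update M to QoS class 98 → {M:98, N:58}
add Y (QoS class 13) → {M:98, N:58, Y:13}
update M to QoS class 43 → {N:58, M:43, Y:13}
send next → N; now {M:43, Y:13}

E → J → H → U → Z → K → P → G → X → N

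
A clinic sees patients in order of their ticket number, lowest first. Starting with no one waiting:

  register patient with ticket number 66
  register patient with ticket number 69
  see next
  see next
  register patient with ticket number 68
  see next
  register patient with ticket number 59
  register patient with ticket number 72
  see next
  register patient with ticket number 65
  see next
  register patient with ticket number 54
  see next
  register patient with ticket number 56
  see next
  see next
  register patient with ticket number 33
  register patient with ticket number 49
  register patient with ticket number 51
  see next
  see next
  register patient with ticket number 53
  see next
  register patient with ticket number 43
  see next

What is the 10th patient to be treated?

49

insert 66 → {66}
insert 69 → {66, 69}
see next → 66; now {69}
see next → 69; now {}
insert 68 → {68}
see next → 68; now {}
insert 59 → {59}
insert 72 → {59, 72}
see next → 59; now {72}
insert 65 → {65, 72}
see next → 65; now {72}
insert 54 → {54, 72}
see next → 54; now {72}
insert 56 → {56, 72}
see next → 56; now {72}
see next → 72; now {}
insert 33 → {33}
insert 49 → {33, 49}
insert 51 → {33, 49, 51}
see next → 33; now {49, 51}
see next → 49; now {51}
insert 53 → {51, 53}
see next → 51; now {53}
insert 43 → {43, 53}
see next → 43; now {53}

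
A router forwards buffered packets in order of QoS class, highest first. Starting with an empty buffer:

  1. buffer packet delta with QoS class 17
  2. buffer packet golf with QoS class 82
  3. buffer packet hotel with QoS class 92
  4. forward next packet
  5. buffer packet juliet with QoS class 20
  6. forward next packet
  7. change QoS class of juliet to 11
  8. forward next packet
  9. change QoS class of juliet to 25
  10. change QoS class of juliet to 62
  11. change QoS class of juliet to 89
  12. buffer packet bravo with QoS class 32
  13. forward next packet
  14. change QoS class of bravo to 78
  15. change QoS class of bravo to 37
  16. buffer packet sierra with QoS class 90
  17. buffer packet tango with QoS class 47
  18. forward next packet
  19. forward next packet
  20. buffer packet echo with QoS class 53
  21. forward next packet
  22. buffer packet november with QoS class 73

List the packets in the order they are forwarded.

hotel → golf → delta → juliet → sierra → tango → echo

add delta (QoS class 17) → {delta:17}
add golf (QoS class 82) → {golf:82, delta:17}
add hotel (QoS class 92) → {hotel:92, golf:82, delta:17}
forward next packet → hotel; now {golf:82, delta:17}
add juliet (QoS class 20) → {golf:82, juliet:20, delta:17}
forward next packet → golf; now {juliet:20, delta:17}
update juliet to QoS class 11 → {delta:17, juliet:11}
forward next packet → delta; now {juliet:11}
update juliet to QoS class 25 → {juliet:25}
update juliet to QoS class 62 → {juliet:62}
update juliet to QoS class 89 → {juliet:89}
add bravo (QoS class 32) → {juliet:89, bravo:32}
forward next packet → juliet; now {bravo:32}
update bravo to QoS class 78 → {bravo:78}
update bravo to QoS class 37 → {bravo:37}
add sierra (QoS class 90) → {sierra:90, bravo:37}
add tango (QoS class 47) → {sierra:90, tango:47, bravo:37}
forward next packet → sierra; now {tango:47, bravo:37}
forward next packet → tango; now {bravo:37}
add echo (QoS class 53) → {echo:53, bravo:37}
forward next packet → echo; now {bravo:37}
add november (QoS class 73) → {november:73, bravo:37}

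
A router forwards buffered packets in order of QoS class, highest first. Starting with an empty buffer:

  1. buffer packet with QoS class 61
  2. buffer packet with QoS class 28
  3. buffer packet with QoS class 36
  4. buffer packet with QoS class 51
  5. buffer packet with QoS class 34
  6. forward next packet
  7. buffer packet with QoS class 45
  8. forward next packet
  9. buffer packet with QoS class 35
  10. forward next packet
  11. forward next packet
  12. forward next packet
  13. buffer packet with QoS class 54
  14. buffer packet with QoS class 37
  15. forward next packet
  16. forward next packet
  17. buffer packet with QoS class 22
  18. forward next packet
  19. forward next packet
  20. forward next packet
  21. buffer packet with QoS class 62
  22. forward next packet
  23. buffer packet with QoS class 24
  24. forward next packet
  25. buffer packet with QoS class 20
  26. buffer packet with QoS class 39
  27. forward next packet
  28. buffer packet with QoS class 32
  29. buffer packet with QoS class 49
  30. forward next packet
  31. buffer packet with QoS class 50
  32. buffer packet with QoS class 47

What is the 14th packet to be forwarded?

49

insert 61 → {61}
insert 28 → {61, 28}
insert 36 → {61, 36, 28}
insert 51 → {61, 51, 36, 28}
insert 34 → {61, 51, 36, 34, 28}
forward next packet → 61; now {51, 36, 34, 28}
insert 45 → {51, 45, 36, 34, 28}
forward next packet → 51; now {45, 36, 34, 28}
insert 35 → {45, 36, 35, 34, 28}
forward next packet → 45; now {36, 35, 34, 28}
forward next packet → 36; now {35, 34, 28}
forward next packet → 35; now {34, 28}
insert 54 → {54, 34, 28}
insert 37 → {54, 37, 34, 28}
forward next packet → 54; now {37, 34, 28}
forward next packet → 37; now {34, 28}
insert 22 → {34, 28, 22}
forward next packet → 34; now {28, 22}
forward next packet → 28; now {22}
forward next packet → 22; now {}
insert 62 → {62}
forward next packet → 62; now {}
insert 24 → {24}
forward next packet → 24; now {}
insert 20 → {20}
insert 39 → {39, 20}
forward next packet → 39; now {20}
insert 32 → {32, 20}
insert 49 → {49, 32, 20}
forward next packet → 49; now {32, 20}
insert 50 → {50, 32, 20}
insert 47 → {50, 47, 32, 20}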